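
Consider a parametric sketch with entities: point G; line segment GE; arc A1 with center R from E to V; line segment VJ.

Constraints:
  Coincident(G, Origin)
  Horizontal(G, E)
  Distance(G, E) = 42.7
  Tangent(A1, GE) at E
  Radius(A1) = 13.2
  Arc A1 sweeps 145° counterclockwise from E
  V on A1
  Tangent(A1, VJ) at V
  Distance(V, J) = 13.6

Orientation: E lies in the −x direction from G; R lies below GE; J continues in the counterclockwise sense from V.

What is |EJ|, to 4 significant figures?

32.01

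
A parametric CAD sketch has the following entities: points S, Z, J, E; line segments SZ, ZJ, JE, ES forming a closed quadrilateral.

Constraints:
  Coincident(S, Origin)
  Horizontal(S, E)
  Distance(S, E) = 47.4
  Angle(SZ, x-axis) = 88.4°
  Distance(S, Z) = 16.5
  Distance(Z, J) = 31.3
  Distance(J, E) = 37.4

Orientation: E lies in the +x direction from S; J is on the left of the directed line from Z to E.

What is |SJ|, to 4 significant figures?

42.22

Checks: |ZJ| = 31.30 ✓; |JE| = 37.40 ✓.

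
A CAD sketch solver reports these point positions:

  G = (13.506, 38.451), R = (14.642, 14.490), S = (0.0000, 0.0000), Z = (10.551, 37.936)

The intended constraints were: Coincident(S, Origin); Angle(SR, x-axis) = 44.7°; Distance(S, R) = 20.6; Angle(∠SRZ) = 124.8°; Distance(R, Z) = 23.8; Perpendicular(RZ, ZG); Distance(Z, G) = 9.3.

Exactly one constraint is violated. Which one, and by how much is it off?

Distance(Z, G) = 9.3 — off by 6.30.

S = (0.00, 0.00) ✓; SR at 44.70° ✓; |SR| = 20.60 ✓; ∠SRZ = 124.8° ✓; |RZ| = 23.80 ✓; ∠(RZ, ZG) = 90.01° ✓; |ZG| = 3.000 ✗.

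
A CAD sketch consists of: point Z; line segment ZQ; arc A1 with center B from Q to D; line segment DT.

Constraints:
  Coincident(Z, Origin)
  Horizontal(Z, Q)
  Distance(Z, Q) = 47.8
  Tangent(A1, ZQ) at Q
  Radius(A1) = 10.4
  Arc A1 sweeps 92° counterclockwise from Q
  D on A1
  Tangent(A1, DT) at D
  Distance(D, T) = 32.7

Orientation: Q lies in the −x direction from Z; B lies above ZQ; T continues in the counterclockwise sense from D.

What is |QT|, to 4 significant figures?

44.42

Z is at the origin; ZQ is horizontal with |ZQ| = 47.8 and Q on the −x side, so Q = (-47.80, 0.000). Since A1 is tangent to ZQ there, BQ ⟂ ZQ, so B = Q + (0, 10.4) = (-47.80, 10.40). On A1, Q sits at bearing -90° from B; a 92° counterclockwise sweep puts D at bearing 2°, so D = B + 10.4·(cos 2°, sin 2°) = (-37.41, 10.76). Since A1 is tangent to DT there, BD ⟂ DT, so DT runs along (−sin 2°, cos 2°); with |DT| = 32.7, T = (-38.55, 43.44). Then |QT| = |T − Q| = 44.42.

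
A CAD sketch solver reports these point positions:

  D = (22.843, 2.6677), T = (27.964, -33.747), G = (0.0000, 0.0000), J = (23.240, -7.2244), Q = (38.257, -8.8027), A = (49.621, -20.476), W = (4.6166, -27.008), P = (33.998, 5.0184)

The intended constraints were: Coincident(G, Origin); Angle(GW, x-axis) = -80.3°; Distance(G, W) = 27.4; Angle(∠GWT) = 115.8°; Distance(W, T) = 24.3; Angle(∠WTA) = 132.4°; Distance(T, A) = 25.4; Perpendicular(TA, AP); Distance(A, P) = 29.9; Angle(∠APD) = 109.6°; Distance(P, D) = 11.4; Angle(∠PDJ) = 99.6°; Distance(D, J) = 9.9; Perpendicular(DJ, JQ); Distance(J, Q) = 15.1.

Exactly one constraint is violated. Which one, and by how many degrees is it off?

Perpendicular(DJ, JQ) — off by 8.30°.

G = (0.00, 0.00) ✓; GW at -80.30° ✓; |GW| = 27.40 ✓; ∠GWT = 115.8° ✓; |WT| = 24.30 ✓; ∠WTA = 132.4° ✓; |TA| = 25.40 ✓; ∠(TA, AP) = 90.00° ✓; |AP| = 29.90 ✓; ∠APD = 109.6° ✓; |PD| = 11.40 ✓; ∠PDJ = 99.60° ✓; |DJ| = 9.900 ✓; ∠(DJ, JQ) = 81.70° ✗; |JQ| = 15.10 ✓.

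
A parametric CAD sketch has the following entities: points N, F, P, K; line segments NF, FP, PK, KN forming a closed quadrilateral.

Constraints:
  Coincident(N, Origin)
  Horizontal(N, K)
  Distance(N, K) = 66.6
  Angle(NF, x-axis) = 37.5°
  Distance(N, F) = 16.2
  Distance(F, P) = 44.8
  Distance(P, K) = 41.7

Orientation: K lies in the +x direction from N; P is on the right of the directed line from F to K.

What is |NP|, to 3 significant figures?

46.0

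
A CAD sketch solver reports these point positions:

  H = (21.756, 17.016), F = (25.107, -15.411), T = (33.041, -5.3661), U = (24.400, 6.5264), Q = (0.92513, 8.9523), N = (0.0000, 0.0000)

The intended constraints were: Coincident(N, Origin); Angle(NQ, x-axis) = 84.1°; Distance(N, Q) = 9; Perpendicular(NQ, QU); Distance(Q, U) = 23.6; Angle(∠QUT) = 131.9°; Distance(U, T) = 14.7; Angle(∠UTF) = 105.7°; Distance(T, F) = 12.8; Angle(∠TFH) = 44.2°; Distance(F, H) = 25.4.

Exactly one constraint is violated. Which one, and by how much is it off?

Distance(F, H) = 25.4 — off by 7.20.

N = (0.00, 0.00) ✓; NQ at 84.10° ✓; |NQ| = 9.000 ✓; ∠(NQ, QU) = 90.00° ✓; |QU| = 23.60 ✓; ∠QUT = 131.9° ✓; |UT| = 14.70 ✓; ∠UTF = 105.7° ✓; |TF| = 12.80 ✓; ∠TFH = 44.20° ✓; |FH| = 32.60 ✗.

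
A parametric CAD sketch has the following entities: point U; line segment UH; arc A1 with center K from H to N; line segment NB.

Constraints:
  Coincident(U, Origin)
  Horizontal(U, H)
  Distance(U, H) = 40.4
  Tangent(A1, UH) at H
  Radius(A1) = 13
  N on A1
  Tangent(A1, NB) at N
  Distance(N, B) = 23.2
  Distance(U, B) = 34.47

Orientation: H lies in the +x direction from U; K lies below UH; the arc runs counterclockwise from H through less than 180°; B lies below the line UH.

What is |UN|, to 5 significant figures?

29.561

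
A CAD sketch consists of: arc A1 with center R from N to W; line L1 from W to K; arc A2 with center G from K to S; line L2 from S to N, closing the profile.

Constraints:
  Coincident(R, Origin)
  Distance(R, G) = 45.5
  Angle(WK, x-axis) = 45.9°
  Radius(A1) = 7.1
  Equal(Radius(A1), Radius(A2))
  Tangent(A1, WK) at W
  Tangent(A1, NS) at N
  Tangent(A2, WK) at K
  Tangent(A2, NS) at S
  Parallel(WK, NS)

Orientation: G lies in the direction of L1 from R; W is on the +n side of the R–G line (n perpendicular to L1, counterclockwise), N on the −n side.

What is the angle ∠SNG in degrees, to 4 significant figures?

8.869°

The slot axis is L1's direction at 45.9°, so u = (cos 45.9°, sin 45.9°) = (0.6959, 0.7181) and n = (−sin 45.9°, cos 45.9°) = (-0.7181, 0.6959). R is at the origin and G lies 45.5 along u from R, so G = 45.5·u = (31.66, 32.67). Tangency of A1 to both parallel lines with radius 7.1 puts W and N at R ± 7.1·n: W = (-5.099, 4.941), N = (5.099, -4.941). Equal radii place K and S the same way about G: K = G + 7.1·n = (26.57, 37.62), S = G − 7.1·n = (36.76, 27.73). Then cos ∠SNG = NS·NG / (|NS||NG|), giving 8.869°.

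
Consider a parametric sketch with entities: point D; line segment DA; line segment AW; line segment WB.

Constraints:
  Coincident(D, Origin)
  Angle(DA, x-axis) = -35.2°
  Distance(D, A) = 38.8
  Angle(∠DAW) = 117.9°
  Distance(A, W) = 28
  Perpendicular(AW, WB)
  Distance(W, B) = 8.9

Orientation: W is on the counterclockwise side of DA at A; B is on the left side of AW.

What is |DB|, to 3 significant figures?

52.7

∠DAW = 117.9°, so AW runs at -35.2° + (180° − 117.9°) = 26.9° from the x-axis; with |AW| = 28.0, W = A + 28.0·(cos 26.9°, sin 26.9°) = (56.7, -9.70). AW is perpendicular to WB; with |WB| = 8.9 on the left of AW, B = W + 8.9·(-0.452, 0.892) = (52.6, -1.76). Then |DB| = |B − D| = 52.7.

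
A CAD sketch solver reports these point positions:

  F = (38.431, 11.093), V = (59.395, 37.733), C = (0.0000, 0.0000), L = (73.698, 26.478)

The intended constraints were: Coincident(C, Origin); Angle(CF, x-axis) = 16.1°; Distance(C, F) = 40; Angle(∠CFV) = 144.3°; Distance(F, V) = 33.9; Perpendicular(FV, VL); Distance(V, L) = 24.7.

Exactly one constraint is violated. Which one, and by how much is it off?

Distance(V, L) = 24.7 — off by 6.50.

C = (0.00, 0.00) ✓; CF at 16.10° ✓; |CF| = 40.00 ✓; ∠CFV = 144.3° ✓; |FV| = 33.90 ✓; ∠(FV, VL) = 90.00° ✓; |VL| = 18.20 ✗.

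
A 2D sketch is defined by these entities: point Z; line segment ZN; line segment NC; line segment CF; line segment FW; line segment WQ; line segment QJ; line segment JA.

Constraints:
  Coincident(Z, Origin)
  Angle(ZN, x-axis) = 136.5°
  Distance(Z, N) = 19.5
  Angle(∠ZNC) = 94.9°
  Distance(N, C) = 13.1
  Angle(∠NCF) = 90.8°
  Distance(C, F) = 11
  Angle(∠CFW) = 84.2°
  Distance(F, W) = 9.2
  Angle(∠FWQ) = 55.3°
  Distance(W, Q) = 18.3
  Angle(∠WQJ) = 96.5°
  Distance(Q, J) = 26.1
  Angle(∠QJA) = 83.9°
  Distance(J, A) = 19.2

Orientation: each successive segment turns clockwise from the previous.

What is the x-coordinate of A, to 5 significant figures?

21.483

Z is at the origin; ZN runs at 136.5° with length 19.5, so N = (-14.145, 13.423). ∠ZNC = 94.9° gives NC at 51.400° from the x-axis; with |NC| = 13.1, C = (-5.9720, 23.661). ∠NCF = 90.8° gives CF at -37.800° from the x-axis; with |CF| = 11.0, F = (2.7197, 16.919). ∠CFW = 84.2° gives FW at -133.60° from the x-axis; with |FW| = 9.2, W = (-3.6248, 10.256). ∠FWQ = 55.3° gives WQ at 101.70° from the x-axis; with |WQ| = 18.3, Q = (-7.3358, 28.176). ∠WQJ = 96.5° gives QJ at 18.200° from the x-axis; with |QJ| = 26.1, J = (17.458, 36.328). ∠QJA = 83.9° gives JA at -77.900° from the x-axis; with |JA| = 19.2, A = (21.483, 17.555). So A.x = 21.483.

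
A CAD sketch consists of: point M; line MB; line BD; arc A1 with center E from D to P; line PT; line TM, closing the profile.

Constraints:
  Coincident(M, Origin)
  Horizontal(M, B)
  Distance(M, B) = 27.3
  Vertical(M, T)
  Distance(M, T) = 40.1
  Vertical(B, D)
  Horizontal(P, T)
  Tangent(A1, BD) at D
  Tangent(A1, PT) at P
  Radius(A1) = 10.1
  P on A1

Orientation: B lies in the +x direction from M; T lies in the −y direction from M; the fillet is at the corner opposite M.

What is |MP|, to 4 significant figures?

43.63

M is at the origin; MB is horizontal with |MB| = 27.3 and B on the +x side, so B = (27.30, 0.000). MT is vertical with |MT| = 40.1 and T on the −y side, so T = (0.000, -40.10). The virtual corner opposite M is at (27.30, -40.10). A1 meets BD tangentially, so ED is at right angles to BD and the tangent condition forces EP to be normal to PT, with radius 10.1, so the center E sits 10.1 in from both sides at E = (17.20, -30.00). That places the tangent points at D = (27.30, -30.00) on BD and P = (17.20, -40.10) on PT. Then |MP| = |P − M| = 43.63.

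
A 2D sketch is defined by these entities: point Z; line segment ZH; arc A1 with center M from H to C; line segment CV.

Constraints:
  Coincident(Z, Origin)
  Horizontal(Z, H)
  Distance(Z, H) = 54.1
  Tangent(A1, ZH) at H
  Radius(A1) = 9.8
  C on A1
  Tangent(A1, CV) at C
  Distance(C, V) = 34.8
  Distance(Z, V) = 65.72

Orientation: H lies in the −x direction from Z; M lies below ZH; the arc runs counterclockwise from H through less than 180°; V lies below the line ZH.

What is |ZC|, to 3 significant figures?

64.5

Checks: Z = (0.00, 0.00) ✓; |MC| = 9.800 ✓; ∠(MC, CV) = 90.00° ✓; |CV| = 34.80 ✓; |ZV| = 65.72 ✓.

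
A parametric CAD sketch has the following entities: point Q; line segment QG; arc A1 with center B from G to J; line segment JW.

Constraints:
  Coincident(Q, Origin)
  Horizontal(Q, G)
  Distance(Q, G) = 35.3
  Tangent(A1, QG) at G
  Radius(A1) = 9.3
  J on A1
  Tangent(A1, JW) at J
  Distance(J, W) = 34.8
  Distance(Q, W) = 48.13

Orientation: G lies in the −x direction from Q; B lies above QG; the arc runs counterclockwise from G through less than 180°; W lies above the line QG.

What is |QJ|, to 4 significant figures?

27.33

Checks: |BJ| = 9.300 ✓; ∠(BJ, JW) = 90.00° ✓; |JW| = 34.80 ✓; |QW| = 48.13 ✓.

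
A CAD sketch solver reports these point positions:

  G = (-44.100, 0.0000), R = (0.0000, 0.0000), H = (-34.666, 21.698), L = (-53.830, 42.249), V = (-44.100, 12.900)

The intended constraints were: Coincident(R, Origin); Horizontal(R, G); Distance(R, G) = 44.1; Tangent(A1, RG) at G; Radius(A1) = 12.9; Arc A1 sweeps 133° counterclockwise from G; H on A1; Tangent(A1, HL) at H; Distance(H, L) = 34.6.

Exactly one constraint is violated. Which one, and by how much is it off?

Distance(H, L) = 34.6 — off by 6.50.

R = (0.00, 0.00) ✓; R.y = 0.00, G.y = 0.00 ✓; |RG| = 44.10 ✓; ∠(VG, GR) = 90.00° ✓; |VG| = 12.90 ✓; bearing(V→H) − bearing(V→G) = 133.0° ✓; |VH| = 12.90 ✓; ∠(VH, HL) = 90.00° ✓; |HL| = 28.10 ✗.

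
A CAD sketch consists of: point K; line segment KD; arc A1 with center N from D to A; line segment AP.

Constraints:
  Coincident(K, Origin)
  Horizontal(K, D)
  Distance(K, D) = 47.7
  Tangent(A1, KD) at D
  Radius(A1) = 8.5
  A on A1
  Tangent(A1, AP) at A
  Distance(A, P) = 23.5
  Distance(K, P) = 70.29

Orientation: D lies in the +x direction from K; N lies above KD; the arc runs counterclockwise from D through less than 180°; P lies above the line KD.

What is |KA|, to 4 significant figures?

55.67

Checks: ∠(ND, DK) = 90.00° ✓; |ND| = 8.500 ✓; |NA| = 8.500 ✓; ∠(NA, AP) = 90.00° ✓; |AP| = 23.50 ✓; |KP| = 70.29 ✓.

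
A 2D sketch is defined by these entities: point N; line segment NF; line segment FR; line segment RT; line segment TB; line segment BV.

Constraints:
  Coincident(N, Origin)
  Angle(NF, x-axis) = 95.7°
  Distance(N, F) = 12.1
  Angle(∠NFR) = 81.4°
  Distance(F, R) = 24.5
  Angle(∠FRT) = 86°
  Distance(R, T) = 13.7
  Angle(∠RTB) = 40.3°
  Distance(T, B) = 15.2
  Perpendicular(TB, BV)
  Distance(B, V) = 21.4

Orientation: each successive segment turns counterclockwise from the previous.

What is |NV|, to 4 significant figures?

37.92

N is at the origin; NF runs at 95.7° with length 12.1, so F = (-1.202, 12.04). ∠NFR = 81.4° gives FR at -165.7° from the x-axis; with |FR| = 24.5, R = (-24.94, 5.989). ∠FRT = 86.0° gives RT at -71.70° from the x-axis; with |RT| = 13.7, T = (-20.64, -7.018). ∠RTB = 40.3° gives TB at 68.00° from the x-axis; with |TB| = 15.2, B = (-14.95, 7.075). The perpendicularity gives BV at right angles to TB, so BV runs at 158.0°; with |BV| = 21.4, V = (-34.79, 15.09). Then |NV| = |V − N| = 37.92.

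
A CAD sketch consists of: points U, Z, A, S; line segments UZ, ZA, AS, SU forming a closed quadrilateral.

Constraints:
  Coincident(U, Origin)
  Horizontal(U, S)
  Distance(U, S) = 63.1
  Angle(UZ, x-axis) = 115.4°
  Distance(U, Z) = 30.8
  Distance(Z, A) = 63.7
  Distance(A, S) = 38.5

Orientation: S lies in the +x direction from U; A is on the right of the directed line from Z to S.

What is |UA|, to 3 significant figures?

35.4

U is at the origin; US is horizontal with |US| = 63.1 and S in +x, so S = (63.1, 0). UZ runs at 115.4° with |UZ| = 30.8, so Z = (-13.2, 27.8). A is determined by |ZA| = 63.7 and |AS| = 38.5 together: it lies at the intersection of circle(Z, 63.7) and circle(S, 38.5). With |ZS| = 81.2, the foot of the radical line on ZS is 56.5 from Z and the perpendicular offset is √(63.7² − 56.5²) = 29.5. Taking the right-of-ZS solution: A = (29.7, -19.2).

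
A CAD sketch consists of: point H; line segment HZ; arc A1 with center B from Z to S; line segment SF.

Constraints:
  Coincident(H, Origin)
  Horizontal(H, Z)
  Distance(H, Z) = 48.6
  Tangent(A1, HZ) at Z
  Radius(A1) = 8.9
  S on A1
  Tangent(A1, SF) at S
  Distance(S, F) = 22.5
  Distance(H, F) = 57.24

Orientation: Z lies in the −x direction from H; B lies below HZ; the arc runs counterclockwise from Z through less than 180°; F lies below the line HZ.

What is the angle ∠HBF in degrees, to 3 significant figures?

96.0°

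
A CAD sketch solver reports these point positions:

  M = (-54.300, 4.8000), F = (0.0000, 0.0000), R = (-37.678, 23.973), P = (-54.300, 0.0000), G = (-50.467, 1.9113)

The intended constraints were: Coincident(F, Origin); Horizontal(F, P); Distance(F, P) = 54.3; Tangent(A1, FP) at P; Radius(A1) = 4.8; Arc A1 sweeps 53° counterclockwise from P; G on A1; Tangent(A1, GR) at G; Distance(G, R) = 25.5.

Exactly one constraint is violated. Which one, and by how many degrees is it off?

Tangent(A1, GR) at G — off by 6.90°.

F = (0.00, 0.00) ✓; F.y = 0.00, P.y = 0.00 ✓; |FP| = 54.30 ✓; ∠(MP, PF) = 90.00° ✓; |MP| = 4.800 ✓; bearing(M→G) − bearing(M→P) = 53.00° ✓; |MG| = 4.800 ✓; ∠(MG, GR) = 83.10° ✗; |GR| = 25.50 ✓.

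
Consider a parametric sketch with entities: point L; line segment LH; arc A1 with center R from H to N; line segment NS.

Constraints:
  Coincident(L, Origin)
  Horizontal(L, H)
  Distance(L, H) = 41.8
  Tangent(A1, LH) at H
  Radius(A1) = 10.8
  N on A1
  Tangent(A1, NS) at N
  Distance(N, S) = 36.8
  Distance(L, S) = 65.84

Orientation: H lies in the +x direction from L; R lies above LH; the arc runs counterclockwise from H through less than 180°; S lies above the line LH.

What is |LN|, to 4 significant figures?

53.97

L is at the origin; L and H share the same y with |LH| = 41.8 and H on the +x side, so H = (41.80, 0.000). Tangency of A1 to LH means the radius RH is perpendicular to LH, so R = H + (0, 10.8) = (41.80, 10.80). Since RN ⟂ NS (tangency), |RS| = √(10.8² + 36.8²) = 38.35 regardless of where N sits on A1. So S lies on both circle(L, 65.84) and circle(R, 38.35); the above-LH intersection is S = (43.87, 49.10). N is the foot of the tangent from S: N = (52.31, 13.28).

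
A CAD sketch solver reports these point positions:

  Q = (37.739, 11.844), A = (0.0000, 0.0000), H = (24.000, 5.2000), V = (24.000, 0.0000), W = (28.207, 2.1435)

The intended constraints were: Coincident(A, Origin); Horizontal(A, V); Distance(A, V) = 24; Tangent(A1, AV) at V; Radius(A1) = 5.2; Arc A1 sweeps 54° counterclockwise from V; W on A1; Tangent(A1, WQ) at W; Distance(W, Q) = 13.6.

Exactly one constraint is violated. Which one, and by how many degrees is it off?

Tangent(A1, WQ) at W — off by 8.50°.

A = (0.00, 0.00) ✓; A.y = 0.00, V.y = 0.00 ✓; |AV| = 24.00 ✓; ∠(HV, VA) = 90.00° ✓; |HV| = 5.200 ✓; bearing(H→W) − bearing(H→V) = 54.00° ✓; |HW| = 5.200 ✓; ∠(HW, WQ) = 98.50° ✗; |WQ| = 13.60 ✓.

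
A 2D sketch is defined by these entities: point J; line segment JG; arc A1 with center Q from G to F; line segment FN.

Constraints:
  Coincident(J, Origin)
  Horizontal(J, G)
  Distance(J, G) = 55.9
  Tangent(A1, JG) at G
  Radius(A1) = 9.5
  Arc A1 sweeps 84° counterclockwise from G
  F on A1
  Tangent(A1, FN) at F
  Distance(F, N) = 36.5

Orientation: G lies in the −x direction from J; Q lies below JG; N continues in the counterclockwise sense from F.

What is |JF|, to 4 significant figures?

65.90

A1 meets JG tangentially, so QG is at right angles to JG, so Q = G + (0, -9.5) = (-55.90, -9.500). On A1, G sits at bearing 90° from Q; an 84° counterclockwise sweep puts F at bearing 174°, so F = Q + 9.5·(cos 174°, sin 174°) = (-65.35, -8.507). Then |JF| = |F − J| = 65.90.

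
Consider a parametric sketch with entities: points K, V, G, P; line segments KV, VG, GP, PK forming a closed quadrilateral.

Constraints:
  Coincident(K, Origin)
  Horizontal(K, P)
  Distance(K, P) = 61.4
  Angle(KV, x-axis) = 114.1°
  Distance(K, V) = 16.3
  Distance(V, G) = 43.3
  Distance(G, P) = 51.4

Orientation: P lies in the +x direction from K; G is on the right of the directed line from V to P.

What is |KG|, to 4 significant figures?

27.15

Checks: |VG| = 43.30 ✓; |GP| = 51.40 ✓.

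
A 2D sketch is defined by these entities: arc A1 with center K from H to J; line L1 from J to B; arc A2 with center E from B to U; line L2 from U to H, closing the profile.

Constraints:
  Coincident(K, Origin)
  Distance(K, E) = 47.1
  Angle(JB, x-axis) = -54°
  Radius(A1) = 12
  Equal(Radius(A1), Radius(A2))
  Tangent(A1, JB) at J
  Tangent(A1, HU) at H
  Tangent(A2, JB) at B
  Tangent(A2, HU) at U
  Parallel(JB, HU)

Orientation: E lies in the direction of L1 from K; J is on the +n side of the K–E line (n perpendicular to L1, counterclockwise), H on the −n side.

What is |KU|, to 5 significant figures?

48.605

Tangency of A1 to both parallel lines with radius 12.0 puts J and H at K ± 12.0·n: J = (9.7082, 7.0534), H = (-9.7082, -7.0534). Equal radii place B and U the same way about E: B = E + 12.0·n = (37.393, -31.051), U = E − 12.0·n = (17.976, -45.158). Then |KU| = |U − K| = 48.605.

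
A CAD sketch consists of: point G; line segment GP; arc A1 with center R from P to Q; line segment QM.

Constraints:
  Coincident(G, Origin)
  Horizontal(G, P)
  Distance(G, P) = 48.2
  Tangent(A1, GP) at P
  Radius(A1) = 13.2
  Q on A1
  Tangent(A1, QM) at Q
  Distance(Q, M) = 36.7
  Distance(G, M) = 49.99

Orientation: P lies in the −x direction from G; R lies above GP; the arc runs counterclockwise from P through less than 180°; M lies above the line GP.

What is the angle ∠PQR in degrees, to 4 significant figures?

54.24°

Checks: |RQ| = 13.20 ✓; ∠(RQ, QM) = 90.00° ✓; |QM| = 36.70 ✓; |GM| = 49.99 ✓.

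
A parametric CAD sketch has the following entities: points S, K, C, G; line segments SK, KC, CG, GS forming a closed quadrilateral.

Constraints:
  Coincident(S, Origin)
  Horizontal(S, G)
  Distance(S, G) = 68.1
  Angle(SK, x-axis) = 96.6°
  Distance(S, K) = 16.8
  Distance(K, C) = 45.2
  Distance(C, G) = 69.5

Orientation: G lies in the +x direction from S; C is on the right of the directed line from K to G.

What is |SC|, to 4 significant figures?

28.41

Checks: S = (0.00, 0.00) ✓; |KC| = 45.20 ✓; |CG| = 69.50 ✓.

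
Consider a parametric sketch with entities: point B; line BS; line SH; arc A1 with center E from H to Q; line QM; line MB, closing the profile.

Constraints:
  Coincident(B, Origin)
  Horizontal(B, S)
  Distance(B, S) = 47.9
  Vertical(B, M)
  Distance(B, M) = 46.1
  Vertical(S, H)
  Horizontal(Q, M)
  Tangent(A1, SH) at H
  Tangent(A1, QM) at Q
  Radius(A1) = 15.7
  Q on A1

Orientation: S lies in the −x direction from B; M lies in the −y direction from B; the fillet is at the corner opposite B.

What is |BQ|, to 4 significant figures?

56.23

The virtual corner opposite B is at (-47.90, -46.10). A1 meets SH tangentially, so EH is at right angles to SH and A1 meets QM tangentially, so EQ is at right angles to QM, with radius 15.7, so the center E sits 15.7 in from both sides at E = (-32.20, -30.40). That places the tangent points at H = (-47.90, -30.40) on SH and Q = (-32.20, -46.10) on QM. Then |BQ| = |Q − B| = 56.23.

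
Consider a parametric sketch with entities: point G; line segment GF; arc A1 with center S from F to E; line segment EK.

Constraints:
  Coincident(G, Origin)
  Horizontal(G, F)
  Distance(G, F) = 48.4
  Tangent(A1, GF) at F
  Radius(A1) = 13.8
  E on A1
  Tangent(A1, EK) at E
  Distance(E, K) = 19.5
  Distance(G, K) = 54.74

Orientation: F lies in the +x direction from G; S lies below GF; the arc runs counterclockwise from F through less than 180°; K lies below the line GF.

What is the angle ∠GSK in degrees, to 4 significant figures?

87.44°

Checks: |SE| = 13.80 ✓; ∠(SE, EK) = 90.00° ✓; |EK| = 19.50 ✓; |GK| = 54.74 ✓.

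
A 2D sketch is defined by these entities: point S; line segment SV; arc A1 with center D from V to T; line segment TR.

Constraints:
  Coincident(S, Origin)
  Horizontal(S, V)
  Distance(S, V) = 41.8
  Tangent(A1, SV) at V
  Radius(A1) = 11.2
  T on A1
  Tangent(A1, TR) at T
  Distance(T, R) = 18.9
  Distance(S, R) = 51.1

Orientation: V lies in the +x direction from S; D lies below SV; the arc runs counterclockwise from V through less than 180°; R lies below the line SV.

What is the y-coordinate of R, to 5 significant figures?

-32.993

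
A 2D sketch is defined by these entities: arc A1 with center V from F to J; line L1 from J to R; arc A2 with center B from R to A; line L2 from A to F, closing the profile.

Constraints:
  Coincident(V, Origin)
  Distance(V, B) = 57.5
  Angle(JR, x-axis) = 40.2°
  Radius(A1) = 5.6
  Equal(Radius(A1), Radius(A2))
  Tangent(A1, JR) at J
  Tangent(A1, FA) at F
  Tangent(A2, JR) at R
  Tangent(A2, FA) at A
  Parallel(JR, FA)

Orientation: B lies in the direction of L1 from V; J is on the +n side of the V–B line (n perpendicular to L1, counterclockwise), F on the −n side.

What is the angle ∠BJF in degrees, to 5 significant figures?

84.437°

The slot axis is L1's direction at 40.2°, so u = (cos 40.2°, sin 40.2°) = (0.76380, 0.64546) and n = (−sin 40.2°, cos 40.2°) = (-0.64546, 0.76380). V is at the origin and B lies 57.5 along u from V, so B = 57.5·u = (43.918, 37.114). Tangency of A1 to both parallel lines with radius 5.6 puts J and F at V ± 5.6·n: J = (-3.6146, 4.2773), F = (3.6146, -4.2773). Then cos ∠BJF = JB·JF / (|JB||JF|), giving 84.437°.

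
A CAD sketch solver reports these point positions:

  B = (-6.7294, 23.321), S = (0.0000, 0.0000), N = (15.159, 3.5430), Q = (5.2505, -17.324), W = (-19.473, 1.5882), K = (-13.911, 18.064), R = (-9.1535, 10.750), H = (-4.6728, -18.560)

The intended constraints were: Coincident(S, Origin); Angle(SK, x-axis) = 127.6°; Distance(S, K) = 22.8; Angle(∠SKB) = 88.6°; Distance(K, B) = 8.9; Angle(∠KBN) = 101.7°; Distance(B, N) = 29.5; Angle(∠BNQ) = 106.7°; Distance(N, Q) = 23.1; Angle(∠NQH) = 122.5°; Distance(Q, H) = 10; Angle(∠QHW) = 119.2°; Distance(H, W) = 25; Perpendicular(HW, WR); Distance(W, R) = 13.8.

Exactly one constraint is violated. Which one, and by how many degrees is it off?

Perpendicular(HW, WR) — off by 5.30°.

S = (0.00, 0.00) ✓; SK at 127.6° ✓; |SK| = 22.80 ✓; ∠SKB = 88.60° ✓; |KB| = 8.900 ✓; ∠KBN = 101.7° ✓; |BN| = 29.50 ✓; ∠BNQ = 106.7° ✓; |NQ| = 23.10 ✓; ∠NQH = 122.5° ✓; |QH| = 10.00 ✓; ∠QHW = 119.2° ✓; |HW| = 25.00 ✓; ∠(HW, WR) = 84.70° ✗; |WR| = 13.80 ✓.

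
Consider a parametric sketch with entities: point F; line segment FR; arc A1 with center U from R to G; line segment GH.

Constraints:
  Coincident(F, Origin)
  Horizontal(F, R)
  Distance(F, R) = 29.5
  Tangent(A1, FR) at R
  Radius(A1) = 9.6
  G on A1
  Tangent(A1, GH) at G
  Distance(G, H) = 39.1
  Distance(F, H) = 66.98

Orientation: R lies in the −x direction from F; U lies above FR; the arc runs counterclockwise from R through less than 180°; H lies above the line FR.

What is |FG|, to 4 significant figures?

28.07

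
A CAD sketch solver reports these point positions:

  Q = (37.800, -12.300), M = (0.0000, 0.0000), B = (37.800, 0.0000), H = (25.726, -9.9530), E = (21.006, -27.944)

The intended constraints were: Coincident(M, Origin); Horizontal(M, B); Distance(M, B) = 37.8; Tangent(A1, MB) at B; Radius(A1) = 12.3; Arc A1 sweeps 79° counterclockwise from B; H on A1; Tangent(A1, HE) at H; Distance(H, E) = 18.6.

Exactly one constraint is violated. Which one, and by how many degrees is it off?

Tangent(A1, HE) at H — off by 3.70°.

M = (0.00, 0.00) ✓; M.y = 0.00, B.y = 0.00 ✓; |MB| = 37.80 ✓; ∠(QB, BM) = 90.00° ✓; |QB| = 12.30 ✓; bearing(Q→H) − bearing(Q→B) = 79.00° ✓; |QH| = 12.30 ✓; ∠(QH, HE) = 93.70° ✗; |HE| = 18.60 ✓.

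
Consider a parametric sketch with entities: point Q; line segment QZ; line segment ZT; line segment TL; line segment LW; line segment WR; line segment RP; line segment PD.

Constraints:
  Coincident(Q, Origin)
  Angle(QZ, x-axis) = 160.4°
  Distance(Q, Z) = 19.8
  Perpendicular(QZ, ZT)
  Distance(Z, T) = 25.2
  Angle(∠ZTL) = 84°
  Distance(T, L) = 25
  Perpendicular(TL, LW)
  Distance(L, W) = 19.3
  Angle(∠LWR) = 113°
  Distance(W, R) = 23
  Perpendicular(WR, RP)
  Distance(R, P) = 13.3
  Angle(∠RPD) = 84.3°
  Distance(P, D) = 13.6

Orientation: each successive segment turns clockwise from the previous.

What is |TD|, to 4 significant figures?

16.70

The perpendicularity gives RP at right angles to WR, so RP runs at 87.40°; with |RP| = 13.3, P = (-18.37, 16.50). ∠RPD = 84.3° gives PD at -8.300° from the x-axis; with |PD| = 13.6, D = (-4.908, 14.54). Then |TD| = |D − T| = 16.70.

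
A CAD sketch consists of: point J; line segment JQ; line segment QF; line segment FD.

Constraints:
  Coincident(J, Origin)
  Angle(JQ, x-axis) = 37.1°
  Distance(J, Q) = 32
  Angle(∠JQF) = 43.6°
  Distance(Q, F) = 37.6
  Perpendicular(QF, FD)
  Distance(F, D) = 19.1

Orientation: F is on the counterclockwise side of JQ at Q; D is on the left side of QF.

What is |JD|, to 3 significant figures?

14.7

∠JQF = 43.6°, so QF runs at 37.1° + (180° − 43.6°) = 174° from the x-axis; with |QF| = 37.6, F = Q + 37.6·(cos 174°, sin 174°) = (-11.8, 23.6). QF ⟂ FD; with |FD| = 19.1 on the left of QF, D = F + 19.1·(-0.113, -0.994) = (-14.0, 4.58). Then |JD| = |D − J| = 14.7.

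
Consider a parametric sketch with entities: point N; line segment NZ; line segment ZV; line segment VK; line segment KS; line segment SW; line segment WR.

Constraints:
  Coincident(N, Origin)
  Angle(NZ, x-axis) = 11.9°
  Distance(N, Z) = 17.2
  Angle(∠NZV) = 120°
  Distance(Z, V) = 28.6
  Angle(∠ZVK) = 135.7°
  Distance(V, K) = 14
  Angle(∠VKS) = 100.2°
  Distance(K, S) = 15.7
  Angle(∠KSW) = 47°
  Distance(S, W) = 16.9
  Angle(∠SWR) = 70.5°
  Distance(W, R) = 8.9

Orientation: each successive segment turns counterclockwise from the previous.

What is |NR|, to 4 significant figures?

44.14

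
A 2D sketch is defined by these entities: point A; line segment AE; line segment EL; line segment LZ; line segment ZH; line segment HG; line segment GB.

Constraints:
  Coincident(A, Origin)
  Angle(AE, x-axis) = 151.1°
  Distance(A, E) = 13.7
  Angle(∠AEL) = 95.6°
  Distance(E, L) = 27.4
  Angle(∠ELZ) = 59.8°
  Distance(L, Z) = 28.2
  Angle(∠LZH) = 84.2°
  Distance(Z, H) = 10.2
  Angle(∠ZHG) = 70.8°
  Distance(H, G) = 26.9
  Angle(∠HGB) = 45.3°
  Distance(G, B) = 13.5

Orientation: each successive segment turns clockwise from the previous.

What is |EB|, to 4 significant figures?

29.63

A is at the origin; AE runs at 151.1° with length 13.7, so E = (-11.99, 6.621). ∠AEL = 95.6° gives EL at 66.70° from the x-axis; with |EL| = 27.4, L = (-1.156, 31.79). ∠ELZ = 59.8° gives LZ at -53.50° from the x-axis; with |LZ| = 28.2, Z = (15.62, 9.118). ∠LZH = 84.2° gives ZH at -149.3° from the x-axis; with |ZH| = 10.2, H = (6.848, 3.910). ∠ZHG = 70.8° gives HG at 101.5° from the x-axis; with |HG| = 26.9, G = (1.485, 30.27). ∠HGB = 45.3° gives GB at -33.20° from the x-axis; with |GB| = 13.5, B = (12.78, 22.88). Then |EB| = |B − E| = 29.63.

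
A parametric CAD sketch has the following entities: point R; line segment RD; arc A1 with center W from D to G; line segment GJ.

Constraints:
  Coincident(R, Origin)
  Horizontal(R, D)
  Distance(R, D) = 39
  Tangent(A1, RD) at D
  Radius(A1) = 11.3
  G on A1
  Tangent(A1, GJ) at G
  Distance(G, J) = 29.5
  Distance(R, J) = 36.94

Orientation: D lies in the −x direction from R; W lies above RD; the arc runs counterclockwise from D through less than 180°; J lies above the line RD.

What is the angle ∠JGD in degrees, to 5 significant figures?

147.59°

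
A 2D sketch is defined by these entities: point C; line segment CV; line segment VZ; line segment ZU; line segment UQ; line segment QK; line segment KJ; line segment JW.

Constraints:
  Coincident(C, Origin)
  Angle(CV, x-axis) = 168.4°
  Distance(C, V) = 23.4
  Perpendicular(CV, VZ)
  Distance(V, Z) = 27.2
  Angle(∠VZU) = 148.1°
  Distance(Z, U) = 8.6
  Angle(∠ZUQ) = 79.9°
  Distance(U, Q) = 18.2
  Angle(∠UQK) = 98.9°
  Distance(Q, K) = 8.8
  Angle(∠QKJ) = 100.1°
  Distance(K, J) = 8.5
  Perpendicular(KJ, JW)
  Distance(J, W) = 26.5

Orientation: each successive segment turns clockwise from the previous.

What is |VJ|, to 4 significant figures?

19.06

C is at the origin; CV runs at 168.4° with length 23.4, so V = (-22.92, 4.705). CV ⟂ VZ, so VZ runs at 78.40°; with |VZ| = 27.2, Z = (-17.45, 31.35). ∠VZU = 148.1° gives ZU at 46.50° from the x-axis; with |ZU| = 8.6, U = (-11.53, 37.59). ∠ZUQ = 79.9° gives UQ at -53.60° from the x-axis; with |UQ| = 18.2, Q = (-0.7327, 22.94). ∠UQK = 98.9° gives QK at -134.7° from the x-axis; with |QK| = 8.8, K = (-6.923, 16.68). ∠QKJ = 100.1° gives KJ at 145.4° from the x-axis; with |KJ| = 8.5, J = (-13.92, 21.51). Then |VJ| = |J − V| = 19.06.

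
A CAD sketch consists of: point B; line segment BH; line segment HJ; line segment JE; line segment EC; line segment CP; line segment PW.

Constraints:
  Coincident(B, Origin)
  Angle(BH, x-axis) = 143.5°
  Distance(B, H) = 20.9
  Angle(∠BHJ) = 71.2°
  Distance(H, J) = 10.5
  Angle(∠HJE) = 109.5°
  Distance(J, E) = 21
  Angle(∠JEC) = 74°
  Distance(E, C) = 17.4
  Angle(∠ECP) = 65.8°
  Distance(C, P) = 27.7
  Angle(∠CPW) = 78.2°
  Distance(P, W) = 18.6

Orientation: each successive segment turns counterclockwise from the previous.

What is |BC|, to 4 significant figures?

6.680

B is at the origin; BH runs at 143.5° with length 20.9, so H = (-16.80, 12.43). ∠BHJ = 71.2° gives HJ at -107.7° from the x-axis; with |HJ| = 10.5, J = (-19.99, 2.429). ∠HJE = 109.5° gives JE at -37.20° from the x-axis; with |JE| = 21.0, E = (-3.266, -10.27). ∠JEC = 74.0° gives EC at 68.80° from the x-axis; with |EC| = 17.4, C = (3.026, 5.955). Then |BC| = |C − B| = 6.680.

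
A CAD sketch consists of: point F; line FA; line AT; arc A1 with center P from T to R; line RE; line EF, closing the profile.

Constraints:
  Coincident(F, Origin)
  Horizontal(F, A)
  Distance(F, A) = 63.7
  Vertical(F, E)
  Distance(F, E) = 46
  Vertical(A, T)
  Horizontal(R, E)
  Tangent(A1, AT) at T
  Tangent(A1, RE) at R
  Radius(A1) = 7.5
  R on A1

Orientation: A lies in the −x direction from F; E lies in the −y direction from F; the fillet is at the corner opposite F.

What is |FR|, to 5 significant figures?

72.625

F is at the origin; FA is horizontal with |FA| = 63.7 and A on the −x side, so A = (-63.700, 0.0000). FE is vertical with |FE| = 46.0 and E on the −y side, so E = (0.0000, -46.000). The virtual corner opposite F is at (-63.700, -46.000). Since A1 is tangent to AT there, PT ⟂ AT and A1 meets RE tangentially, so PR is at right angles to RE, with radius 7.5, so the center P sits 7.5 in from both sides at P = (-56.200, -38.500). That places the tangent points at T = (-63.700, -38.500) on AT and R = (-56.200, -46.000) on RE. Then |FR| = |R − F| = 72.625.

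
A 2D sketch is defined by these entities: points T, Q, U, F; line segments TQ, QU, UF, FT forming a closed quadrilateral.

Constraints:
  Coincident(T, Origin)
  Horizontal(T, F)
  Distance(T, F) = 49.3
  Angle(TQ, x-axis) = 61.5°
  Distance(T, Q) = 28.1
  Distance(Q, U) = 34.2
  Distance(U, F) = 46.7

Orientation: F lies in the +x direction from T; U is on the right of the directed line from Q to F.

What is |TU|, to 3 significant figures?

8.62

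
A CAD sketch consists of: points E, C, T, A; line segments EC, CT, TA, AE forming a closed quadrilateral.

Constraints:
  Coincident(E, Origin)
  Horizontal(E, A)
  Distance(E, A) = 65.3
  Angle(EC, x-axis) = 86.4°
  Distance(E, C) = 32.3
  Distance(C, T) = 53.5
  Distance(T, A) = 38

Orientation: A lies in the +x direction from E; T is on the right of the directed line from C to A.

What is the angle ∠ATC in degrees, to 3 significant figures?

100°

E is at the origin; E and A share the same y with |EA| = 65.3 and A in +x, so A = (65.3, 0). EC runs at 86.4° with |EC| = 32.3, so C = (2.03, 32.2). T is determined by |CT| = 53.5 and |TA| = 38.0 together: it lies at the intersection of circle(C, 53.5) and circle(A, 38.0). With |CA| = 71.0, the foot of the radical line on CA is 45.5 from C and the perpendicular offset is √(53.5² − 45.5²) = 28.2. Taking the right-of-CA solution: T = (29.8, -13.5).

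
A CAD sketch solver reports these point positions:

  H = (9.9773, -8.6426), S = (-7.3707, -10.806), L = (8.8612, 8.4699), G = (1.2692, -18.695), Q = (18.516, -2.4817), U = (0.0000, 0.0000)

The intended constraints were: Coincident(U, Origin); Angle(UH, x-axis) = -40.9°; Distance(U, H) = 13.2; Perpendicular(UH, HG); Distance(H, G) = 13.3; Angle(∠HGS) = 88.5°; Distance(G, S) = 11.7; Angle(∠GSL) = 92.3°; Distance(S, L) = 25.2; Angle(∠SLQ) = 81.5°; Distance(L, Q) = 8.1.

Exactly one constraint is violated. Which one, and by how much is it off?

Distance(L, Q) = 8.1 — off by 6.50.

U = (0.00, 0.00) ✓; UH at -40.90° ✓; |UH| = 13.20 ✓; ∠(UH, HG) = 90.00° ✓; |HG| = 13.30 ✓; ∠HGS = 88.50° ✓; |GS| = 11.70 ✓; ∠GSL = 92.30° ✓; |SL| = 25.20 ✓; ∠SLQ = 81.50° ✓; |LQ| = 14.60 ✗.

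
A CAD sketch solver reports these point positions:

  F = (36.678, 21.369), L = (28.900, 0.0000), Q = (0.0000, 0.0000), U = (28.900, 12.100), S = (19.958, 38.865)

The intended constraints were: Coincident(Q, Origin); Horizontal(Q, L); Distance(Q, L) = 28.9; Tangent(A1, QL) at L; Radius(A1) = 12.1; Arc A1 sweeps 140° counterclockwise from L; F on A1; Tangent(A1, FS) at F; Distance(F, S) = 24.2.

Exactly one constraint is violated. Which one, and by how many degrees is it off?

Tangent(A1, FS) at F — off by 6.30°.

Q = (0.00, 0.00) ✓; Q.y = 0.00, L.y = 0.00 ✓; |QL| = 28.90 ✓; ∠(UL, LQ) = 90.00° ✓; |UL| = 12.10 ✓; bearing(U→F) − bearing(U→L) = 140.0° ✓; |UF| = 12.10 ✓; ∠(UF, FS) = 96.30° ✗; |FS| = 24.20 ✓.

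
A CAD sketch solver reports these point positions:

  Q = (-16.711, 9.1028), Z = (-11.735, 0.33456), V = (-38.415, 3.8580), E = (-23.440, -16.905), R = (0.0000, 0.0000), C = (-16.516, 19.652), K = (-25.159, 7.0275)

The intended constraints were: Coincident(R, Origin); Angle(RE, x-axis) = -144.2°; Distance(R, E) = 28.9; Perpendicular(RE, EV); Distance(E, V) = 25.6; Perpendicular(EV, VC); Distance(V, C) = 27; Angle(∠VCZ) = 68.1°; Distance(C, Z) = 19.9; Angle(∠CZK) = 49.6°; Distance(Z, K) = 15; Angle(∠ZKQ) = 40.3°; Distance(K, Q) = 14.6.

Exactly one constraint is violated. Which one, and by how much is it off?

Distance(K, Q) = 14.6 — off by 5.90.

R = (0.00, 0.00) ✓; RE at -144.2° ✓; |RE| = 28.90 ✓; ∠(RE, EV) = 90.00° ✓; |EV| = 25.60 ✓; ∠(EV, VC) = 90.00° ✓; |VC| = 27.00 ✓; ∠VCZ = 68.10° ✓; |CZ| = 19.90 ✓; ∠CZK = 49.60° ✓; |ZK| = 15.00 ✓; ∠ZKQ = 40.30° ✓; |KQ| = 8.699 ✗.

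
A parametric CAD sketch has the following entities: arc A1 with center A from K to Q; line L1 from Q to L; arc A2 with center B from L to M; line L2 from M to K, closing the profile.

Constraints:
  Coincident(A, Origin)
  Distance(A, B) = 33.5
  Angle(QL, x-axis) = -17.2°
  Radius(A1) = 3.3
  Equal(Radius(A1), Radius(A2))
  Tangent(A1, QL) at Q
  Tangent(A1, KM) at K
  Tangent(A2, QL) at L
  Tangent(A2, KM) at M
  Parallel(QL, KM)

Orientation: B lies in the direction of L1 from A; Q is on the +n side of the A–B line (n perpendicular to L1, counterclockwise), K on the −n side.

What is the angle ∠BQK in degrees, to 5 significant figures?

84.374°

The slot axis is L1's direction at -17.2°, so u = (cos -17.2°, sin -17.2°) = (0.95528, -0.29571) and n = (−sin -17.2°, cos -17.2°) = (0.29571, 0.95528). A is at the origin and B lies 33.5 along u from A, so B = 33.5·u = (32.002, -9.9062). Tangency of A1 to both parallel lines with radius 3.3 puts Q and K at A ± 3.3·n: Q = (0.97584, 3.1524), K = (-0.97584, -3.1524). Then cos ∠BQK = QB·QK / (|QB||QK|), giving 84.374°.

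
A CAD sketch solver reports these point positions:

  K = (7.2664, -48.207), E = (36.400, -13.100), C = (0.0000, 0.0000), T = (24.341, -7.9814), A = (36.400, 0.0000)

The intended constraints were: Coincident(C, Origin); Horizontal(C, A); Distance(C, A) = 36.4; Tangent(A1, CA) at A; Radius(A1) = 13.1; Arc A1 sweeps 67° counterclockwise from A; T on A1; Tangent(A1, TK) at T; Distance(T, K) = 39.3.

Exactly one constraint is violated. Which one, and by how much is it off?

Distance(T, K) = 39.3 — off by 4.40.

C = (0.00, 0.00) ✓; C.y = 0.00, A.y = 0.00 ✓; |CA| = 36.40 ✓; ∠(EA, AC) = 90.00° ✓; |EA| = 13.10 ✓; bearing(E→T) − bearing(E→A) = 67.00° ✓; |ET| = 13.10 ✓; ∠(ET, TK) = 90.00° ✓; |TK| = 43.70 ✗.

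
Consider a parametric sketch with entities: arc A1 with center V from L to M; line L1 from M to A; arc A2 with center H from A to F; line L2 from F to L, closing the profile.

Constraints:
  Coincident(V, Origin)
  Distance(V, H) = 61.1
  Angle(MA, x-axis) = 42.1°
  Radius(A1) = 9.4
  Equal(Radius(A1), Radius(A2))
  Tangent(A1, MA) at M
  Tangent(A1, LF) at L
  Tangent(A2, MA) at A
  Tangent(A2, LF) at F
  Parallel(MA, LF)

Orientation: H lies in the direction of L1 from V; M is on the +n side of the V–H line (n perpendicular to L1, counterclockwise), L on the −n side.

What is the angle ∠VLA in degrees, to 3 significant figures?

72.9°

Tangency of A1 to both parallel lines with radius 9.4 puts M and L at V ± 9.4·n: M = (-6.30, 6.97), L = (6.30, -6.97). Equal radii place A and F the same way about H: A = H + 9.4·n = (39.0, 47.9), F = H − 9.4·n = (51.6, 34.0). Then cos ∠VLA = LV·LA / (|LV||LA|), giving 72.9°.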